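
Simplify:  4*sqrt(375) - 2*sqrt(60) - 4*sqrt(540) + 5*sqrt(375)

17*sqrt(15)

4*sqrt(375) = 20*sqrt(15); 2*sqrt(60) = 4*sqrt(15); 4*sqrt(540) = 24*sqrt(15); 5*sqrt(375) = 25*sqrt(15)
Combine: (20 - 4 - 24 + 25)·sqrt(15) = 17*sqrt(15)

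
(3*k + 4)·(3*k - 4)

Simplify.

Product of conjugates: (P+Q)(P-Q) = P^2 - Q^2.

9*k² - 16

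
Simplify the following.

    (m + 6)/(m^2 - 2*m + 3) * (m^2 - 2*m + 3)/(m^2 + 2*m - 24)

1/(m - 4)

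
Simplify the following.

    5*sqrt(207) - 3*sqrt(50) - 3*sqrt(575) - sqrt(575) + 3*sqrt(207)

5*sqrt(207) = 15*sqrt(23); 3*sqrt(50) = 15*sqrt(2); 3*sqrt(575) = 15*sqrt(23); sqrt(575) = 5*sqrt(23); 3*sqrt(207) = 9*sqrt(23)

-15*sqrt(2) + 4*sqrt(23)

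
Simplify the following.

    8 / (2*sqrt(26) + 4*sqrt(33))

Multiply numerator and denominator by -2*sqrt(26) + 4*sqrt(33).
Denominator becomes 424; numerator becomes -16*sqrt(26) + 32*sqrt(33).

(-2*sqrt(26) + 4*sqrt(33))/53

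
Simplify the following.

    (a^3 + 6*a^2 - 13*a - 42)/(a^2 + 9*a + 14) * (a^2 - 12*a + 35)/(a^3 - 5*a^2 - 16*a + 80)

Factor: a^3 + 6*a^2 - 13*a - 42 = (a - 3)*(a + 2)*(a + 7);  a^2 + 9*a + 14 = (a + 7)*(a + 2);  a^2 - 12*a + 35 = (a - 7)*(a - 5);  a^3 - 5*a^2 - 16*a + 80 = (a + 4)*(a - 5)*(a - 4)
Cancel the common factors (a + 2), (a - 5), (a + 7).

(a^2 - 10*a + 21)/(a^2 - 16)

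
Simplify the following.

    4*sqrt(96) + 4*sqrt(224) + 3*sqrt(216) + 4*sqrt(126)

4*sqrt(96) = 16*sqrt(6); 4*sqrt(224) = 16*sqrt(14); 3*sqrt(216) = 18*sqrt(6); 4*sqrt(126) = 12*sqrt(14)

34*sqrt(6) + 28*sqrt(14)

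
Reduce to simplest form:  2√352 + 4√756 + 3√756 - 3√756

8*√22 + 24*√21

2√352 = 8*√22; 4√756 = 24*√21; 3√756 = 18*√21; 3√756 = 18*√21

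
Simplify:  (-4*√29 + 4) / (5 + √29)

-34 + 6*√29

Multiply numerator and denominator by -√29 + 5.
Denominator becomes -4; numerator becomes -24*√29 + 136.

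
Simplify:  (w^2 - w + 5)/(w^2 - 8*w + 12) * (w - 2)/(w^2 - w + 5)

1/(w - 6)

Factor: w^2 - 8*w + 12 = (w - 6)*(w - 2)
Cancel the common factors (w^2 - w + 5), (w - 2).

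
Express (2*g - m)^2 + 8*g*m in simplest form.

(2*g + m)^2

After expansion: 4*g^2 + 4*g*m + m^2 — a perfect-square trinomial.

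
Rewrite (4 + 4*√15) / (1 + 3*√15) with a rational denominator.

(4*√15 + 88)/67

Multiply numerator and denominator by -3*√15 + 1.
Denominator becomes -134; numerator becomes -176 - 8*√15.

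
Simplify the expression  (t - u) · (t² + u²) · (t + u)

Pair the conjugate factors: (t+u)(t-u) = t² - u², then repeat with the next factor.

t⁴ - u⁴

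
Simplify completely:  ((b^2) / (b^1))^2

Inside the bracket: b^1
Raise to the power 2: b^2

b^2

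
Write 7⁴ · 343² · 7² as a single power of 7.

7⁴ = 7^4; 343² = 7^6; 7² = 7^2
Combine exponents: 7^12

7^12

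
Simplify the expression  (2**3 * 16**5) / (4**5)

2**13

2**3 = 2**3; 16**5 = 2**20; 4**5 = 2**10
Combine exponents: 2**13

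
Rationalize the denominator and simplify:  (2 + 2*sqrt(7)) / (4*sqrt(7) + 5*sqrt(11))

(-56 - 8*sqrt(7) + 10*sqrt(11) + 10*sqrt(77))/163

Multiply numerator and denominator by -5*sqrt(11) + 4*sqrt(7).
Denominator becomes -163; numerator becomes -10*sqrt(77) - 10*sqrt(11) + 8*sqrt(7) + 56.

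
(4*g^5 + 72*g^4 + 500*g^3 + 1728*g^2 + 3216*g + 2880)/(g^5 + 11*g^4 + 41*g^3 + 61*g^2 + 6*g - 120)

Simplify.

(4*g + 24)/(g - 1)

Factor: 4*g^5 + 72*g^4 + 500*g^3 + 1728*g^2 + 3216*g + 2880 = 4*(g + 4)*(g + 6)*(g + 5)*(g^2 + 3*g + 6);  g^5 + 11*g^4 + 41*g^3 + 61*g^2 + 6*g - 120 = (g - 1)*(g + 5)*(g + 4)*(g^2 + 3*g + 6)
Cancel the common factors (g^2 + 3*g + 6), (g + 4), (g + 5).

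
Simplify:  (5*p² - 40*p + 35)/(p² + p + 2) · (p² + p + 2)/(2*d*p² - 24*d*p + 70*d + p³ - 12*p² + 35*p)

Factor: 5*p² - 40*p + 35 = 5·(p - 7)·(p - 1);  2*d*p² - 24*d*p + 70*d + p³ - 12*p² + 35*p = (p - 7)·(p - 5)·(2*d + p)
Cancel the common factors (p² + p + 2), (p - 7).

(5*p - 5)/(2*d*p - 10*d + p² - 5*p)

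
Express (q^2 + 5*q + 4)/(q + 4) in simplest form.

q + 1

Factor: q^2 + 5*q + 4 = (q + 1)*(q + 4)
Cancel the common factor (q + 4).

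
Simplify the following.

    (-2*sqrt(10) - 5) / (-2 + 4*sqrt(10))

Multiply numerator and denominator by -4*sqrt(10) - 2.
Denominator becomes -156; numerator becomes 24*sqrt(10) + 90.

(-15 - 4*sqrt(10))/26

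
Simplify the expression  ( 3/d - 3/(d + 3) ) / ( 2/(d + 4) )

(9*d + 36)/(2*d² + 6*d)

Numerator: 3/d - 3/(d + 3) = 9/(d² + 3*d)
Denominator: 2/(d + 4) = 2/(d + 4)
Divide: (9/(d² + 3*d)) · (d/2 + 2) = (9*d + 36)/(2*d² + 6*d)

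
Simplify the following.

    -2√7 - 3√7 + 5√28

5*√7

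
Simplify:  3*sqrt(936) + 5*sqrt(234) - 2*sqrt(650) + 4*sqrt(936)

3*sqrt(936) = 18*sqrt(26); 5*sqrt(234) = 15*sqrt(26); 2*sqrt(650) = 10*sqrt(26); 4*sqrt(936) = 24*sqrt(26)
Combine: (18 + 15 - 10 + 24)·sqrt(26) = 47*sqrt(26)

47*sqrt(26)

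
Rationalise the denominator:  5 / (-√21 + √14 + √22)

Group as (√14 + √22) - √21; multiply by (√14 + √22) + √21, then rationalise the remaining surd.

(-75*√21 + 65*√22 + 145*√14 + 140*√33)/1007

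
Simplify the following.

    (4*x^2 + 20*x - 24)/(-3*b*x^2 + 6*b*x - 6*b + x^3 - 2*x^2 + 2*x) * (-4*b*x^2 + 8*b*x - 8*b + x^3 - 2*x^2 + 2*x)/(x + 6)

Factor: 4*x^2 + 20*x - 24 = 4*(x + 6)*(x - 1);  -3*b*x^2 + 6*b*x - 6*b + x^3 - 2*x^2 + 2*x = (-3*b + x)*(x^2 - 2*x + 2);  -4*b*x^2 + 8*b*x - 8*b + x^3 - 2*x^2 + 2*x = (-4*b + x)*(x^2 - 2*x + 2)
Cancel the common factors (x^2 - 2*x + 2), (x + 6).

(-16*b*x + 16*b + 4*x^2 - 4*x)/(-3*b + x)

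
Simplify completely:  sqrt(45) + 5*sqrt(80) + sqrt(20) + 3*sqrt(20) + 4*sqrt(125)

sqrt(45) = 3*sqrt(5); 5*sqrt(80) = 20*sqrt(5); sqrt(20) = 2*sqrt(5); 3*sqrt(20) = 6*sqrt(5); 4*sqrt(125) = 20*sqrt(5)
Combine: (3 + 20 + 2 + 6 + 20)·sqrt(5) = 51*sqrt(5)

51*sqrt(5)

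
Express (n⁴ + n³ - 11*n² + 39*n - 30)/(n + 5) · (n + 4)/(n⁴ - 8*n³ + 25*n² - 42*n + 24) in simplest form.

(n + 4)/(n - 4)

Factor: n⁴ + n³ - 11*n² + 39*n - 30 = (n - 1)·(n + 5)·(n² - 3*n + 6);  n⁴ - 8*n³ + 25*n² - 42*n + 24 = (n² - 3*n + 6)·(n - 4)·(n - 1)
Cancel the common factors (n² - 3*n + 6), (n - 1), (n + 5).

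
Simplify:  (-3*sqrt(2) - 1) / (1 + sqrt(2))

Multiply numerator and denominator by -sqrt(2) + 1.
Denominator becomes -1; numerator becomes -2*sqrt(2) + 5.

-5 + 2*sqrt(2)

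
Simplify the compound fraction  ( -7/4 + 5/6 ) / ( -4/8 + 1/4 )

11/3

Numerator: -7/4 + 5/6 = -11/12
Denominator: -4/8 + 1/4 = -1/4
Divide: (-11/12) · (-4) = 11/3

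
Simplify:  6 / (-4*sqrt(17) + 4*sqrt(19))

(3*sqrt(17) + 3*sqrt(19))/4

Multiply numerator and denominator by 4*sqrt(17) + 4*sqrt(19).
Denominator becomes 32; numerator becomes 24*sqrt(17) + 24*sqrt(19).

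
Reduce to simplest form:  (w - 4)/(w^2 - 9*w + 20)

1/(w - 5)

Factor: w^2 - 9*w + 20 = (w - 5)*(w - 4)
Cancel the common factor (w - 4).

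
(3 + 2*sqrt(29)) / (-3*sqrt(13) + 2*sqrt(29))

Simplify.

Multiply numerator and denominator by 2*sqrt(29) + 3*sqrt(13).
Denominator becomes -1; numerator becomes 6*sqrt(29) + 9*sqrt(13) + 116 + 6*sqrt(377).

-6*sqrt(377) - 116 - 9*sqrt(13) - 6*sqrt(29)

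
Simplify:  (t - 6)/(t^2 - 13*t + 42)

1/(t - 7)

Factor: t^2 - 13*t + 42 = (t - 6)*(t - 7)
Cancel the common factor (t - 6).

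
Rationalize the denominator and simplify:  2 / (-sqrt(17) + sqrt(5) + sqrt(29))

(-34*sqrt(17) - 14*sqrt(29) + 82*sqrt(5) + 4*sqrt(2465))/291

Group as (sqrt(5) + sqrt(29)) - sqrt(17); multiply by (sqrt(5) + sqrt(29)) + sqrt(17), then rationalise the remaining surd.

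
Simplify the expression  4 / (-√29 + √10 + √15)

(2*√29 + 12*√15 + 17*√10 + 5*√174)/73

Group as (√10 + √15) - √29; multiply by (√10 + √15) + √29, then rationalise the remaining surd.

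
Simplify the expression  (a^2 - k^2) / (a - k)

Difference of squares: factor out (a - k).

a + k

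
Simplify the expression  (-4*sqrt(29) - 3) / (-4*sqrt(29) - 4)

(-sqrt(29) + 113)/112

Multiply numerator and denominator by -4 + 4*sqrt(29).
Denominator becomes -448; numerator becomes -452 + 4*sqrt(29).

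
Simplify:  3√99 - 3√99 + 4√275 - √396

3√99 = 9*√11; 3√99 = 9*√11; 4√275 = 20*√11; √396 = 6*√11
Combine: (9 - 9 + 20 - 6)·√11 = 14*√11

14*√11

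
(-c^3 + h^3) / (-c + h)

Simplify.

c^2 + c*h + h^2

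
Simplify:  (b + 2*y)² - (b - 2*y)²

8*b*y

Write as f(b,(2*y)) - f(b,-(2*y)) and expand.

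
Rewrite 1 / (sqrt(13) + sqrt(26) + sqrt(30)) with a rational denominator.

(-52*sqrt(15) + 9*sqrt(30) + 17*sqrt(26) + 43*sqrt(13))/1271

Group as (sqrt(26) + sqrt(30)) + sqrt(13); multiply by (sqrt(26) + sqrt(30)) - sqrt(13), then rationalise the remaining surd.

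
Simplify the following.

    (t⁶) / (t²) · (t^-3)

t

Quotient: t⁴
Multiply by (t^-3): add exponents.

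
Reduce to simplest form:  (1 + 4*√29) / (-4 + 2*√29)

Multiply numerator and denominator by -2*√29 - 4.
Denominator becomes -100; numerator becomes -236 - 18*√29.

(9*√29 + 118)/50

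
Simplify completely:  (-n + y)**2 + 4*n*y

Expand the square and combine the 4*n*y term.

(n + y)**2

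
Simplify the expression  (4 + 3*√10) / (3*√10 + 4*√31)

(-45 - 6*√10 + 8*√31 + 6*√310)/203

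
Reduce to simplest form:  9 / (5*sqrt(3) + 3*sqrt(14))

Multiply numerator and denominator by -3*sqrt(14) + 5*sqrt(3).
Denominator becomes -51; numerator becomes -27*sqrt(14) + 45*sqrt(3).

(-15*sqrt(3) + 9*sqrt(14))/17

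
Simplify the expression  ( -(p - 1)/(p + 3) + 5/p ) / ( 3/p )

Numerator: -(p - 1)/(p + 3) + 5/p = (-p² + 6*p + 15)/(p² + 3*p)
Denominator: 3/p = 3/p
Divide: ((-p² + 6*p + 15)/(p² + 3*p)) · (p/3) = (-p² + 6*p + 15)/(3*p + 9)

(-p² + 6*p + 15)/(3*p + 9)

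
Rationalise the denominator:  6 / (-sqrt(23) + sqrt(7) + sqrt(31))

(-90*sqrt(23) - 6*sqrt(31) + 282*sqrt(7) + 12*sqrt(4991))/643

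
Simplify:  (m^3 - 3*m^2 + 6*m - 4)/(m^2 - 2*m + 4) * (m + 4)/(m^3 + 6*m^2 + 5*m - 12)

Factor: m^3 - 3*m^2 + 6*m - 4 = (m - 1)*(m^2 - 2*m + 4);  m^3 + 6*m^2 + 5*m - 12 = (m + 3)*(m + 4)*(m - 1)
Cancel the common factors (m^2 - 2*m + 4), (m + 4), (m - 1).

1/(m + 3)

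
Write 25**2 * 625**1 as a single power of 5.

25**2 = 5**4; 625**1 = 5**4
Combine exponents: 5**8

5**8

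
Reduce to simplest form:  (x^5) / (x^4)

Quotient: x^1

x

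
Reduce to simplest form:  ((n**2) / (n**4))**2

n**(-4)

Inside the bracket: (n**-2)
Raise to the power 2: (n**-4)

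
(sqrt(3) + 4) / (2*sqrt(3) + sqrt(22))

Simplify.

Multiply numerator and denominator by -sqrt(22) + 2*sqrt(3).
Denominator becomes -10; numerator becomes -4*sqrt(22) - sqrt(66) + 6 + 8*sqrt(3).

(-8*sqrt(3) - 6 + sqrt(66) + 4*sqrt(22))/10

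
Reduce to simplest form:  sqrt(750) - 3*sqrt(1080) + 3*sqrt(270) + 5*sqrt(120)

6*sqrt(30)

sqrt(750) = 5*sqrt(30); 3*sqrt(1080) = 18*sqrt(30); 3*sqrt(270) = 9*sqrt(30); 5*sqrt(120) = 10*sqrt(30)
Combine: (5 - 18 + 9 + 10)·sqrt(30) = 6*sqrt(30)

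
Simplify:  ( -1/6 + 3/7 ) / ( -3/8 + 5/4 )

44/147

Numerator: -1/6 + 3/7 = 11/42
Denominator: -3/8 + 5/4 = 7/8
Divide: (11/42) · (8/7) = 44/147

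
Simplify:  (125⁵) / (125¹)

5^12

125⁵ = 5^15; 125¹ = 5^3
Combine exponents: 5^12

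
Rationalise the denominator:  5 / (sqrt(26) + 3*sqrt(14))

Multiply numerator and denominator by -sqrt(26) + 3*sqrt(14).
Denominator becomes 100; numerator becomes -5*sqrt(26) + 15*sqrt(14).

(-sqrt(26) + 3*sqrt(14))/20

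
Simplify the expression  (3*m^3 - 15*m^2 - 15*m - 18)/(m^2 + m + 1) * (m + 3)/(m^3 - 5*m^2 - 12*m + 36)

3/(m - 2)

Factor: 3*m^3 - 15*m^2 - 15*m - 18 = 3*(m^2 + m + 1)*(m - 6);  m^3 - 5*m^2 - 12*m + 36 = (m + 3)*(m - 2)*(m - 6)
Cancel the common factors (m^2 + m + 1), (m + 3), (m - 6).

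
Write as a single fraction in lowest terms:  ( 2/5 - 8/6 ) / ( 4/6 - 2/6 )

-14/5

Numerator: 2/5 - 8/6 = -14/15
Denominator: 4/6 - 2/6 = 1/3
Divide: (-14/15) · (3) = -14/5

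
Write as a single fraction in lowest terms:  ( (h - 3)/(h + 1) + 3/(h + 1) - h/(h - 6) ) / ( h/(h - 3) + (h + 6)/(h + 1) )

(-7*h^2 + 21*h)/(2*h^3 - 8*h^2 - 42*h + 108)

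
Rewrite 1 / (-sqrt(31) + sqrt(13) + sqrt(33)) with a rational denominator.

(-15*sqrt(31) + 11*sqrt(33) + 51*sqrt(13) + 2*sqrt(13299))/1491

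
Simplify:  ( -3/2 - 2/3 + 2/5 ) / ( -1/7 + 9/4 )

-742/885

Numerator: -3/2 - 2/3 + 2/5 = -53/30
Denominator: -1/7 + 9/4 = 59/28
Divide: (-53/30) · (28/59) = -742/885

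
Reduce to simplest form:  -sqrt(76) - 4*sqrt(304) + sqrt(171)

-15*sqrt(19)

sqrt(76) = 2*sqrt(19); 4*sqrt(304) = 16*sqrt(19); sqrt(171) = 3*sqrt(19)
Combine: (-2 - 16 + 3)·sqrt(19) = -15*sqrt(19)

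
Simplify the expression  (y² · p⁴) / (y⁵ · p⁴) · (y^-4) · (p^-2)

Quotient: (y^-3)
Multiply by (y^-4) · (p^-2): add exponents.

1/(p²*y⁷)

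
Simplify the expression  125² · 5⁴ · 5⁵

5^15

125² = 5^6; 5⁴ = 5^4; 5⁵ = 5^5
Combine exponents: 5^15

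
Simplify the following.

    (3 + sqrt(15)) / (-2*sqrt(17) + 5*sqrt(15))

(6*sqrt(17) + 2*sqrt(255) + 15*sqrt(15) + 75)/307

Multiply numerator and denominator by 2*sqrt(17) + 5*sqrt(15).
Denominator becomes 307; numerator becomes 6*sqrt(17) + 2*sqrt(255) + 15*sqrt(15) + 75.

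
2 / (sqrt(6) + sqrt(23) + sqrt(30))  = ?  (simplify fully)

Group as (sqrt(6) + sqrt(30)) + sqrt(23); multiply by (sqrt(6) + sqrt(30)) - sqrt(23), then rationalise the remaining surd.

(-24*sqrt(115) - 2*sqrt(30) + 26*sqrt(23) + 94*sqrt(6))/551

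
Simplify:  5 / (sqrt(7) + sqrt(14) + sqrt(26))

Group as (sqrt(14) + sqrt(26)) + sqrt(7); multiply by (sqrt(14) + sqrt(26)) - sqrt(7), then rationalise the remaining surd.

(-140*sqrt(13) - 25*sqrt(26) + 95*sqrt(14) + 165*sqrt(7))/367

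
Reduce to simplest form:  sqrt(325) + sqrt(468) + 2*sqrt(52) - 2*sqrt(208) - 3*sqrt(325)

-8*sqrt(13)

sqrt(325) = 5*sqrt(13); sqrt(468) = 6*sqrt(13); 2*sqrt(52) = 4*sqrt(13); 2*sqrt(208) = 8*sqrt(13); 3*sqrt(325) = 15*sqrt(13)
Combine: (5 + 6 + 4 - 8 - 15)·sqrt(13) = -8*sqrt(13)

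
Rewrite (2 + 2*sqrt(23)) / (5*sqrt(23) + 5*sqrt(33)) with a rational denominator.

Multiply numerator and denominator by -5*sqrt(33) + 5*sqrt(23).
Denominator becomes -250; numerator becomes -10*sqrt(759) - 10*sqrt(33) + 10*sqrt(23) + 230.

(-23 - sqrt(23) + sqrt(33) + sqrt(759))/25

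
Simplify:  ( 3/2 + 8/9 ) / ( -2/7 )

-301/36

Numerator: 3/2 + 8/9 = 43/18
Denominator: -2/7 = -2/7
Divide: (43/18) · (-7/2) = -301/36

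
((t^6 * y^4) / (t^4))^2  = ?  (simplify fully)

Inside the bracket: t^2 * y^4
Raise to the power 2: t^4 * y^8

t^4*y^8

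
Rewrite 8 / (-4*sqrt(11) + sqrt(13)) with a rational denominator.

(-32*sqrt(11) - 8*sqrt(13))/163

Multiply numerator and denominator by sqrt(13) + 4*sqrt(11).
Denominator becomes -163; numerator becomes 8*sqrt(13) + 32*sqrt(11).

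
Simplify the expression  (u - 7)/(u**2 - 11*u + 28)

1/(u - 4)

Factor: u**2 - 11*u + 28 = (u - 4)*(u - 7)
Cancel the common factor (u - 7).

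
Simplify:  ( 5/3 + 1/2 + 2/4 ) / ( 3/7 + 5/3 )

Numerator: 5/3 + 1/2 + 2/4 = 8/3
Denominator: 3/7 + 5/3 = 44/21
Divide: (8/3) · (21/44) = 14/11

14/11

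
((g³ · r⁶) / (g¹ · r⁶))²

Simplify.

g⁴

Inside the bracket: g²
Raise to the power 2: g⁴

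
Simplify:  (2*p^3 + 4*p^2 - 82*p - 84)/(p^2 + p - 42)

2*p + 2

Factor: 2*p^3 + 4*p^2 - 82*p - 84 = 2*(p + 7)*(p + 1)*(p - 6);  p^2 + p - 42 = (p + 7)*(p - 6)
Cancel the common factors (p - 6), (p + 7).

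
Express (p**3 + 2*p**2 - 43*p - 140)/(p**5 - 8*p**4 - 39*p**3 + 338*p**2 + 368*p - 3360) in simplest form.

1/(p**2 - 10*p + 24)

Factor: p**3 + 2*p**2 - 43*p - 140 = (p + 4)*(p - 7)*(p + 5);  p**5 - 8*p**4 - 39*p**3 + 338*p**2 + 368*p - 3360 = (p - 4)*(p + 5)*(p + 4)*(p - 7)*(p - 6)
Cancel the common factors (p + 4), (p - 7), (p + 5).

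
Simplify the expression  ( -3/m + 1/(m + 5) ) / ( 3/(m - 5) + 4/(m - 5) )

Numerator: -3/m + 1/(m + 5) = (-2*m - 15)/(m^2 + 5*m)
Denominator: 3/(m - 5) + 4/(m - 5) = 7/(m - 5)
Divide: ((-2*m - 15)/(m^2 + 5*m)) · (m/7 - 5/7) = (-2*m^2 - 5*m + 75)/(7*m^2 + 35*m)

(-2*m^2 - 5*m + 75)/(7*m^2 + 35*m)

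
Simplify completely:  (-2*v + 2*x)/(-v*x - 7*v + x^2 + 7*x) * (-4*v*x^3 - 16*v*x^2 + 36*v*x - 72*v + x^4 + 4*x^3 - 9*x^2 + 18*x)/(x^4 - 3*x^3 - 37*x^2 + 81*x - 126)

(-8*v + 2*x)/(x^2 - 49)

Factor: -2*v + 2*x = 2*(-v + x);  -v*x - 7*v + x^2 + 7*x = (x + 7)*(-v + x);  -4*v*x^3 - 16*v*x^2 + 36*v*x - 72*v + x^4 + 4*x^3 - 9*x^2 + 18*x = (x^2 - 2*x + 3)*(-4*v + x)*(x + 6);  x^4 - 3*x^3 - 37*x^2 + 81*x - 126 = (x + 6)*(x - 7)*(x^2 - 2*x + 3)
Cancel the common factors (x^2 - 2*x + 3), (x + 6), (-v + x).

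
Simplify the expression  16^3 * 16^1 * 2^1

2^17

16^3 = 2^12; 16^1 = 2^4; 2^1 = 2^1
Combine exponents: 2^17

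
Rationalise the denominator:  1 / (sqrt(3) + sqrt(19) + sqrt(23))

(-2*sqrt(1311) - sqrt(23) + 7*sqrt(19) + 39*sqrt(3))/227

Group as (sqrt(3) + sqrt(19)) + sqrt(23); multiply by (sqrt(3) + sqrt(19)) - sqrt(23), then rationalise the remaining surd.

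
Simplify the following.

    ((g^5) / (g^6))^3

g^(-3)

Inside the bracket: (g^-1)
Raise to the power 3: (g^-3)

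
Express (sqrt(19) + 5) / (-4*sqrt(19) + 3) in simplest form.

Multiply numerator and denominator by 3 + 4*sqrt(19).
Denominator becomes -295; numerator becomes 91 + 23*sqrt(19).

(-23*sqrt(19) - 91)/295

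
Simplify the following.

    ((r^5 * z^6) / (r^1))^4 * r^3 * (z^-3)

r^19*z^21

Inside the bracket: r^4 * z^6
Raise to the power 4: r^16 * z^24
Multiply by r^3 * (z^-3): add exponents.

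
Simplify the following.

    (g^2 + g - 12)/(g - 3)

Factor: g^2 + g - 12 = (g + 4)*(g - 3)
Cancel the common factor (g - 3).

g + 4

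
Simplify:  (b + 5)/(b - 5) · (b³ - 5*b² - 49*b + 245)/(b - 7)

Factor: b³ - 5*b² - 49*b + 245 = (b - 7)·(b + 7)·(b - 5)
Cancel the common factors (b - 5), (b - 7).

b² + 12*b + 35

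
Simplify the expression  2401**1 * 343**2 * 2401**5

2401**1 = 7**4; 343**2 = 7**6; 2401**5 = 7**20
Combine exponents: 7**30

7**30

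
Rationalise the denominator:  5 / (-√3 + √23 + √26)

Group as (√23 + √26) - √3; multiply by (√23 + √26) + √3, then rationalise the remaining surd.

(-115*√3 + 15*√23 + 5*√1794)/138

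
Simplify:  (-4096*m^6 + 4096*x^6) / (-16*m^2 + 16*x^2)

-4096*m^6 + 4096*x^6 factors as 4096*(-m + x)*(m + x)*(m^2 - m*x + x^2)*(m^2 + m*x + x^2).

256*m^4 + 256*m^2*x^2 + 256*x^4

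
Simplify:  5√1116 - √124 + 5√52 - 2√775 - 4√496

2*√31 + 10*√13

5√1116 = 30*√31; √124 = 2*√31; 5√52 = 10*√13; 2√775 = 10*√31; 4√496 = 16*√31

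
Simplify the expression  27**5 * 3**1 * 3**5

27**5 = 3**15; 3**1 = 3**1; 3**5 = 3**5
Combine exponents: 3**21

3**21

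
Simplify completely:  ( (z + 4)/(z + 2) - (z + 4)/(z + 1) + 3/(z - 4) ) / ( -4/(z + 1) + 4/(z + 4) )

Numerator: (z + 4)/(z + 2) - (z + 4)/(z + 1) + 3/(z - 4) = (2*z^2 + 9*z + 22)/(z^3 - z^2 - 10*z - 8)
Denominator: -4/(z + 1) + 4/(z + 4) = -12/(z^2 + 5*z + 4)
Divide: ((2*z^2 + 9*z + 22)/(z^3 - z^2 - 10*z - 8)) · (-z^2/12 - 5*z/12 - 1/3) = (-2*z^3 - 17*z^2 - 58*z - 88)/(12*z^2 - 24*z - 96)

(-2*z^3 - 17*z^2 - 58*z - 88)/(12*z^2 - 24*z - 96)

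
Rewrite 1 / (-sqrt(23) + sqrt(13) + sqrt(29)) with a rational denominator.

(-19*sqrt(23) + 7*sqrt(29) + 39*sqrt(13) + 2*sqrt(8671))/1147

Group as (sqrt(13) + sqrt(29)) - sqrt(23); multiply by (sqrt(13) + sqrt(29)) + sqrt(23), then rationalise the remaining surd.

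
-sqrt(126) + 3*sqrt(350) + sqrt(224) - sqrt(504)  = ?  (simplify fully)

10*sqrt(14)

sqrt(126) = 3*sqrt(14); 3*sqrt(350) = 15*sqrt(14); sqrt(224) = 4*sqrt(14); sqrt(504) = 6*sqrt(14)
Combine: (-3 + 15 + 4 - 6)·sqrt(14) = 10*sqrt(14)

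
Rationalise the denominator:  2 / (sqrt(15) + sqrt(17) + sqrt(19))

(-4*sqrt(4845) + 26*sqrt(19) + 34*sqrt(17) + 42*sqrt(15))/851

Group as (sqrt(15) + sqrt(17)) + sqrt(19); multiply by (sqrt(15) + sqrt(17)) - sqrt(19), then rationalise the remaining surd.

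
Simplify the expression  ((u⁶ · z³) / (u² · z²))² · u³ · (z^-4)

Inside the bracket: u⁴ · z¹
Raise to the power 2: u⁸ · z²
Multiply by u³ · (z^-4): add exponents.

u^11/z²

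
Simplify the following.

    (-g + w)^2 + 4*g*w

(g + w)^2

After expansion: g^2 + 2*g*w + w^2 — a perfect-square trinomial.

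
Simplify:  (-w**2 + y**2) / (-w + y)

Factor y**2 - w**2 and cancel (-w + y).

w + y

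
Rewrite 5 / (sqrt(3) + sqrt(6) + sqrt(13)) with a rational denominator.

(-15*sqrt(26) - 10*sqrt(13) + 25*sqrt(6) + 40*sqrt(3))/28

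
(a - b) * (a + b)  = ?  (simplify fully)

(a+b)(a-b) = a^2 - b^2.

a^2 - b^2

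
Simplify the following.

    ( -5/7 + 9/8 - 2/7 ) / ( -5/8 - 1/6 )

-3/19

Numerator: -5/7 + 9/8 - 2/7 = 1/8
Denominator: -5/8 - 1/6 = -19/24
Divide: (1/8) · (-24/19) = -3/19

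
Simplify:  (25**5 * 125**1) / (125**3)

25**5 = 5**10; 125**1 = 5**3; 125**3 = 5**9
Combine exponents: 5**4

5**4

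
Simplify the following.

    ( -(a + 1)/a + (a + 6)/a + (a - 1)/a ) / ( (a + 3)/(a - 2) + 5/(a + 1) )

(a**3 + 3*a**2 - 6*a - 8)/(a**3 + 9*a**2 - 7*a)

Numerator: -(a + 1)/a + (a + 6)/a + (a - 1)/a = (a + 4)/a
Denominator: (a + 3)/(a - 2) + 5/(a + 1) = (a**2 + 9*a - 7)/(a**2 - a - 2)
Divide: ((a + 4)/a) · ((a**2 - a - 2)/(a**2 + 9*a - 7)) = (a**3 + 3*a**2 - 6*a - 8)/(a**3 + 9*a**2 - 7*a)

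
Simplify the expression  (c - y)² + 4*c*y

(c + y)²

Expanding gives c² + 2*c*y + y², a perfect square.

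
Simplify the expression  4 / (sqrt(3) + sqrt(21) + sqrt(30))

Group as (sqrt(3) + sqrt(21)) + sqrt(30); multiply by (sqrt(3) + sqrt(21)) - sqrt(30), then rationalise the remaining surd.

(-sqrt(210) - sqrt(30) + 2*sqrt(21) + 8*sqrt(3))/9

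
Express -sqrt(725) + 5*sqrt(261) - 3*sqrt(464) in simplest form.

sqrt(725) = 5*sqrt(29); 5*sqrt(261) = 15*sqrt(29); 3*sqrt(464) = 12*sqrt(29)
Combine: (-5 + 15 - 12)·sqrt(29) = -2*sqrt(29)

-2*sqrt(29)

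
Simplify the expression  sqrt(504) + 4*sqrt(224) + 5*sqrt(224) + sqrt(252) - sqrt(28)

sqrt(504) = 6*sqrt(14); 4*sqrt(224) = 16*sqrt(14); 5*sqrt(224) = 20*sqrt(14); sqrt(252) = 6*sqrt(7); sqrt(28) = 2*sqrt(7)

4*sqrt(7) + 42*sqrt(14)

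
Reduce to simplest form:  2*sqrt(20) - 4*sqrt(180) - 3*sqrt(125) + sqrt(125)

2*sqrt(20) = 4*sqrt(5); 4*sqrt(180) = 24*sqrt(5); 3*sqrt(125) = 15*sqrt(5); sqrt(125) = 5*sqrt(5)
Combine: (4 - 24 - 15 + 5)·sqrt(5) = -30*sqrt(5)

-30*sqrt(5)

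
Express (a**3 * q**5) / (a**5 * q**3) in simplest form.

Quotient: (a**-2) * q**2

q**2/a**2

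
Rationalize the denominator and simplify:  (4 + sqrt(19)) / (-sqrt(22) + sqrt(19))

(-sqrt(418) - 19 - 4*sqrt(22) - 4*sqrt(19))/3

Multiply numerator and denominator by sqrt(19) + sqrt(22).
Denominator becomes -3; numerator becomes 4*sqrt(19) + 4*sqrt(22) + 19 + sqrt(418).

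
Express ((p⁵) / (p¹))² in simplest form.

p⁸

Inside the bracket: p⁴
Raise to the power 2: p⁸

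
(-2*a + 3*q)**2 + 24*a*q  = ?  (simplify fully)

(2*a + 3*q)**2

After expansion: 4*a**2 + 12*a*q + 9*q**2 — a perfect-square trinomial.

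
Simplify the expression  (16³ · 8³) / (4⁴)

16³ = 2^12; 8³ = 2^9; 4⁴ = 2^8
Combine exponents: 2^13

2^13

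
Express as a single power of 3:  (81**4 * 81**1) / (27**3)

81**4 = 3**16; 81**1 = 3**4; 27**3 = 3**9
Combine exponents: 3**11

3**11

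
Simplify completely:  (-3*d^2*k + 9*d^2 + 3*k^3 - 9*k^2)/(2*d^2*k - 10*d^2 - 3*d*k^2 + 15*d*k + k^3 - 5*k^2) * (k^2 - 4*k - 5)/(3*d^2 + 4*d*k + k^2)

(-3*k^2 + 6*k + 9)/(6*d^2 - d*k - k^2)

Factor: -3*d^2*k + 9*d^2 + 3*k^3 - 9*k^2 = 3*(k - 3)*(-d + k)*(d + k);  2*d^2*k - 10*d^2 - 3*d*k^2 + 15*d*k + k^3 - 5*k^2 = (-2*d + k)*(-d + k)*(k - 5);  k^2 - 4*k - 5 = (k - 5)*(k + 1);  3*d^2 + 4*d*k + k^2 = (d + k)*(3*d + k)
Cancel the common factors (-d + k), (d + k), (k - 5).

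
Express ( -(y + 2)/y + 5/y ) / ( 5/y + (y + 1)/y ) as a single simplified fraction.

Numerator: -(y + 2)/y + 5/y = (-y + 3)/y
Denominator: 5/y + (y + 1)/y = (y + 6)/y
Divide: ((-y + 3)/y) · (y/(y + 6)) = (-y + 3)/(y + 6)

(-y + 3)/(y + 6)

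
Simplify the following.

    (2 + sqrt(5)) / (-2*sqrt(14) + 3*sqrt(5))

(-2*sqrt(70) - 15 - 4*sqrt(14) - 6*sqrt(5))/11

Multiply numerator and denominator by 3*sqrt(5) + 2*sqrt(14).
Denominator becomes -11; numerator becomes 6*sqrt(5) + 4*sqrt(14) + 15 + 2*sqrt(70).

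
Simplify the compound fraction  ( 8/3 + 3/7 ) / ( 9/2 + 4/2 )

10/21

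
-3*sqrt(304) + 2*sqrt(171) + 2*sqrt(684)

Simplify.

6*sqrt(19)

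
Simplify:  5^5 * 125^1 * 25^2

5^12

5^5 = 5^5; 125^1 = 5^3; 25^2 = 5^4
Combine exponents: 5^12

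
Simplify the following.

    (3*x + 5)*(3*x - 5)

Difference of squares with P = 3*x, Q = 5.

9*x^2 - 25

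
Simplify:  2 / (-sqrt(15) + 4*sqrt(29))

(2*sqrt(15) + 8*sqrt(29))/449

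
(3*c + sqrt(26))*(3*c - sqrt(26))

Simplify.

9*c^2 - 26

Difference of squares with P = 3*c, Q = sqrt(26).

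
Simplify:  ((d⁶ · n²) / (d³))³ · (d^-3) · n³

Inside the bracket: d³ · n²
Raise to the power 3: d⁹ · n⁶
Multiply by (d^-3) · n³: add exponents.

d⁶*n⁹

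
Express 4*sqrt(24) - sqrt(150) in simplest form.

3*sqrt(6)

4*sqrt(24) = 8*sqrt(6); sqrt(150) = 5*sqrt(6)
Combine: (8 - 5)·sqrt(6) = 3*sqrt(6)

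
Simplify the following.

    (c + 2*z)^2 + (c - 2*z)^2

2*c^2 + 8*z^2

Binomially expand both and collect terms in c, (2*z).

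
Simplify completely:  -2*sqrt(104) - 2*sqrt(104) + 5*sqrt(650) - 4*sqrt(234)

2*sqrt(104) = 4*sqrt(26); 2*sqrt(104) = 4*sqrt(26); 5*sqrt(650) = 25*sqrt(26); 4*sqrt(234) = 12*sqrt(26)
Combine: (-4 - 4 + 25 - 12)·sqrt(26) = 5*sqrt(26)

5*sqrt(26)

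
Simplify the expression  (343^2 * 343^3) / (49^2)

7^11

343^2 = 7^6; 343^3 = 7^9; 49^2 = 7^4
Combine exponents: 7^11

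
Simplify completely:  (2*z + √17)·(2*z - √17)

4*z² - 17

Product of conjugates: (P+Q)(P-Q) = P^2 - Q^2.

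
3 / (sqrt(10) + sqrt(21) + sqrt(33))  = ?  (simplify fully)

(-9*sqrt(770) - 3*sqrt(33) + 33*sqrt(21) + 66*sqrt(10))/418

Group as (sqrt(21) + sqrt(33)) + sqrt(10); multiply by (sqrt(21) + sqrt(33)) - sqrt(10), then rationalise the remaining surd.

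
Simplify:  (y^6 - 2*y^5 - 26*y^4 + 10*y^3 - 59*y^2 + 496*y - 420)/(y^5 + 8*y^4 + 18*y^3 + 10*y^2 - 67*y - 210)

(y^2 - 7*y + 6)/(y + 3)

Factor: y^6 - 2*y^5 - 26*y^4 + 10*y^3 - 59*y^2 + 496*y - 420 = (y - 6)*(y - 1)*(y - 2)*(y^2 + 2*y + 7)*(y + 5);  y^5 + 8*y^4 + 18*y^3 + 10*y^2 - 67*y - 210 = (y + 3)*(y^2 + 2*y + 7)*(y + 5)*(y - 2)
Cancel the common factors (y^2 + 2*y + 7), (y + 5), (y - 2).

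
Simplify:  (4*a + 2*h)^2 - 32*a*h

After expansion: 16*a^2 - 16*a*h + 4*h^2 — a perfect-square trinomial.

4*(2*a - h)^2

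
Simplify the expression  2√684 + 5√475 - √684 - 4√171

2√684 = 12*√19; 5√475 = 25*√19; √684 = 6*√19; 4√171 = 12*√19
Combine: (12 + 25 - 6 - 12)·√19 = 19*√19

19*√19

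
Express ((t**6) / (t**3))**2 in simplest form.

t**6

Inside the bracket: t**3
Raise to the power 2: t**6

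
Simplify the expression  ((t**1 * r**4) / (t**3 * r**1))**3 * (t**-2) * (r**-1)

Inside the bracket: (t**-2) * r**3
Raise to the power 3: (t**-6) * r**9
Multiply by (t**-2) * (r**-1): add exponents.

r**8/t**8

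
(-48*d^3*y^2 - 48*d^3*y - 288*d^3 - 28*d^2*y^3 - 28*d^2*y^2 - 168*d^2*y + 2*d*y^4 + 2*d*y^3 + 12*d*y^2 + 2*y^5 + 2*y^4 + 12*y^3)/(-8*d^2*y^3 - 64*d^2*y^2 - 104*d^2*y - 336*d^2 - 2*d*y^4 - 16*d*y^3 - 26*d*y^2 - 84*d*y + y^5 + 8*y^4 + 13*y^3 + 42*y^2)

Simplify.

(6*d + 2*y)/(y + 7)

Factor: -48*d^3*y^2 - 48*d^3*y - 288*d^3 - 28*d^2*y^3 - 28*d^2*y^2 - 168*d^2*y + 2*d*y^4 + 2*d*y^3 + 12*d*y^2 + 2*y^5 + 2*y^4 + 12*y^3 = 2*(-4*d + y)*(3*d + y)*(y^2 + y + 6)*(2*d + y);  -8*d^2*y^3 - 64*d^2*y^2 - 104*d^2*y - 336*d^2 - 2*d*y^4 - 16*d*y^3 - 26*d*y^2 - 84*d*y + y^5 + 8*y^4 + 13*y^3 + 42*y^2 = (y + 7)*(-4*d + y)*(2*d + y)*(y^2 + y + 6)
Cancel the common factors (y^2 + y + 6), (-4*d + y), (2*d + y).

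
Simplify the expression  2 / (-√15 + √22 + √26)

Group as (√22 + √26) - √15; multiply by (√22 + √26) + √15, then rationalise the remaining surd.

(-66*√15 + 22*√26 + 38*√22 + 8*√2145)/1199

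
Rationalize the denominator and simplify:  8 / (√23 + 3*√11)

Multiply numerator and denominator by -3*√11 + √23.
Denominator becomes -76; numerator becomes -24*√11 + 8*√23.

(-2*√23 + 6*√11)/19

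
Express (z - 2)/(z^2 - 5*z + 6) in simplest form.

Factor: z^2 - 5*z + 6 = (z - 3)*(z - 2)
Cancel the common factor (z - 2).

1/(z - 3)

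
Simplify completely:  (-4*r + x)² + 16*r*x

After expansion: 16*r² + 8*r*x + x² — a perfect-square trinomial.

(4*r + x)²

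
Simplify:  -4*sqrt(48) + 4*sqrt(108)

8*sqrt(3)

4*sqrt(48) = 16*sqrt(3); 4*sqrt(108) = 24*sqrt(3)
Combine: (-16 + 24)·sqrt(3) = 8*sqrt(3)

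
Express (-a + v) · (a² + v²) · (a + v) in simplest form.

-a⁴ + v⁴

(v+a)(v-a) = -a² + v²; continue pairing.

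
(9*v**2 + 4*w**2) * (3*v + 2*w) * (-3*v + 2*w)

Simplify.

-81*v**4 + 16*w**4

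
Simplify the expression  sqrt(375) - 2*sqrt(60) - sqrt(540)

-5*sqrt(15)

sqrt(375) = 5*sqrt(15); 2*sqrt(60) = 4*sqrt(15); sqrt(540) = 6*sqrt(15)
Combine: (5 - 4 - 6)·sqrt(15) = -5*sqrt(15)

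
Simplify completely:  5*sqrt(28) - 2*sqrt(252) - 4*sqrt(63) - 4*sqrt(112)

-30*sqrt(7)

5*sqrt(28) = 10*sqrt(7); 2*sqrt(252) = 12*sqrt(7); 4*sqrt(63) = 12*sqrt(7); 4*sqrt(112) = 16*sqrt(7)
Combine: (10 - 12 - 12 - 16)·sqrt(7) = -30*sqrt(7)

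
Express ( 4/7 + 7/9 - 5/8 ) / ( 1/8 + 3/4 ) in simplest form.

365/441

Numerator: 4/7 + 7/9 - 5/8 = 365/504
Denominator: 1/8 + 3/4 = 7/8
Divide: (365/504) · (8/7) = 365/441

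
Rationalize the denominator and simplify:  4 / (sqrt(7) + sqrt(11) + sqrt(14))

Group as (sqrt(7) + sqrt(11)) + sqrt(14); multiply by (sqrt(7) + sqrt(11)) - sqrt(14), then rationalise the remaining surd.

(-14*sqrt(22) + 4*sqrt(14) + 10*sqrt(11) + 18*sqrt(7))/73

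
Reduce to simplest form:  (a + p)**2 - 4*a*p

After expansion: a**2 - 2*a*p + p**2 — a perfect-square trinomial.

(a - p)**2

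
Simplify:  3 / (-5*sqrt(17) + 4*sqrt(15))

Multiply numerator and denominator by 4*sqrt(15) + 5*sqrt(17).
Denominator becomes -185; numerator becomes 12*sqrt(15) + 15*sqrt(17).

(-15*sqrt(17) - 12*sqrt(15))/185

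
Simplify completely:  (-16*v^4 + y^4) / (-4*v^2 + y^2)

-16*v^4 + y^4 factors as (-2*v + y)*(2*v + y)*(4*v^2 + y^2).

4*v^2 + y^2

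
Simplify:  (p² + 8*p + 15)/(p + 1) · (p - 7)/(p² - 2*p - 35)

(p + 3)/(p + 1)

Factor: p² + 8*p + 15 = (p + 3)·(p + 5);  p² - 2*p - 35 = (p - 7)·(p + 5)
Cancel the common factors (p - 7), (p + 5).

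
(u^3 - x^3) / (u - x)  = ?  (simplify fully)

u^2 + u*x + x^2

Factor as (a-b)(a^2+ab+b^2) with a=u, b=x.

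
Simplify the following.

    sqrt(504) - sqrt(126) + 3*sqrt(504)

sqrt(504) = 6*sqrt(14); sqrt(126) = 3*sqrt(14); 3*sqrt(504) = 18*sqrt(14)
Combine: (6 - 3 + 18)·sqrt(14) = 21*sqrt(14)

21*sqrt(14)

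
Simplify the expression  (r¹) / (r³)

r^(-2)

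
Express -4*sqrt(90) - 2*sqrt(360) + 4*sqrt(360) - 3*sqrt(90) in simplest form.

4*sqrt(90) = 12*sqrt(10); 2*sqrt(360) = 12*sqrt(10); 4*sqrt(360) = 24*sqrt(10); 3*sqrt(90) = 9*sqrt(10)
Combine: (-12 - 12 + 24 - 9)·sqrt(10) = -9*sqrt(10)

-9*sqrt(10)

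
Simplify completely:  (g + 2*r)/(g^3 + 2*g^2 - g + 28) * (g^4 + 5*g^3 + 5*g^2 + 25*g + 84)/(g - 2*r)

(-g^2 - 2*g*r - 3*g - 6*r)/(-g + 2*r)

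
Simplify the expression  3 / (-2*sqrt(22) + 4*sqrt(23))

Multiply numerator and denominator by 2*sqrt(22) + 4*sqrt(23).
Denominator becomes 280; numerator becomes 6*sqrt(22) + 12*sqrt(23).

(3*sqrt(22) + 6*sqrt(23))/140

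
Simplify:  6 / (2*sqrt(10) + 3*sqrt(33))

(-12*sqrt(10) + 18*sqrt(33))/257

Multiply numerator and denominator by -3*sqrt(33) + 2*sqrt(10).
Denominator becomes -257; numerator becomes -18*sqrt(33) + 12*sqrt(10).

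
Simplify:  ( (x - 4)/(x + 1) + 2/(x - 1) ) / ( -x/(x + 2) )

Numerator: (x - 4)/(x + 1) + 2/(x - 1) = (x^2 - 3*x + 6)/(x^2 - 1)
Denominator: -x/(x + 2) = -x/(x + 2)
Divide: ((x^2 - 3*x + 6)/(x^2 - 1)) · (-(x + 2)/x) = (-x^3 + x^2 - 12)/(x^3 - x)

(-x^3 + x^2 - 12)/(x^3 - x)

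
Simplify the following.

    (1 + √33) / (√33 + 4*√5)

Multiply numerator and denominator by -4*√5 + √33.
Denominator becomes -47; numerator becomes -4*√165 - 4*√5 + √33 + 33.

(-33 - √33 + 4*√5 + 4*√165)/47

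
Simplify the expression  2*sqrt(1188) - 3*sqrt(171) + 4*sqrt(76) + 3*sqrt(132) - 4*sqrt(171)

-13*sqrt(19) + 18*sqrt(33)

2*sqrt(1188) = 12*sqrt(33); 3*sqrt(171) = 9*sqrt(19); 4*sqrt(76) = 8*sqrt(19); 3*sqrt(132) = 6*sqrt(33); 4*sqrt(171) = 12*sqrt(19)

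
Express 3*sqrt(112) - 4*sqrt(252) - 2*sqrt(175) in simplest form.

3*sqrt(112) = 12*sqrt(7); 4*sqrt(252) = 24*sqrt(7); 2*sqrt(175) = 10*sqrt(7)
Combine: (12 - 24 - 10)·sqrt(7) = -22*sqrt(7)

-22*sqrt(7)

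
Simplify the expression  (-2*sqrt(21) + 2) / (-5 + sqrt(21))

8 + 2*sqrt(21)

Multiply numerator and denominator by -5 - sqrt(21).
Denominator becomes 4; numerator becomes 32 + 8*sqrt(21).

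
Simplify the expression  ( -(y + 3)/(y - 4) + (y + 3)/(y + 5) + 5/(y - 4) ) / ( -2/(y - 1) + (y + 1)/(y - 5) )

(-4*y**3 + 22*y**2 - 8*y - 10)/(y**4 - y**3 - 13*y**2 + 49*y - 180)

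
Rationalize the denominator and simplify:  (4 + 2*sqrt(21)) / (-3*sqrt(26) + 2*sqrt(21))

Multiply numerator and denominator by 2*sqrt(21) + 3*sqrt(26).
Denominator becomes -150; numerator becomes 8*sqrt(21) + 12*sqrt(26) + 84 + 6*sqrt(546).

(-3*sqrt(546) - 42 - 6*sqrt(26) - 4*sqrt(21))/75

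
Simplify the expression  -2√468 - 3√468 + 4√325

2√468 = 12*√13; 3√468 = 18*√13; 4√325 = 20*√13
Combine: (-12 - 18 + 20)·√13 = -10*√13

-10*√13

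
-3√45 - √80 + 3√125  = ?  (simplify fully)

2*√5

3√45 = 9*√5; √80 = 4*√5; 3√125 = 15*√5
Combine: (-9 - 4 + 15)·√5 = 2*√5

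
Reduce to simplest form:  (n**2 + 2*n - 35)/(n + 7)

Factor: n**2 + 2*n - 35 = (n - 5)*(n + 7)
Cancel the common factor (n + 7).

n - 5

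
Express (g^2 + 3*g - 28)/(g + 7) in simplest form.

g - 4

Factor: g^2 + 3*g - 28 = (g + 7)*(g - 4)
Cancel the common factor (g + 7).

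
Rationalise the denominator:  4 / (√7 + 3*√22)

Multiply numerator and denominator by -√7 + 3*√22.
Denominator becomes 191; numerator becomes -4*√7 + 12*√22.

(-4*√7 + 12*√22)/191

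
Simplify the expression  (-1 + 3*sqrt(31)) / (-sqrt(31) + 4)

(-89 - 11*sqrt(31))/15

Multiply numerator and denominator by 4 + sqrt(31).
Denominator becomes -15; numerator becomes 11*sqrt(31) + 89.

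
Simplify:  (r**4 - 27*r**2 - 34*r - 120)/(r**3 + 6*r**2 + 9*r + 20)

r - 6

Factor: r**4 - 27*r**2 - 34*r - 120 = (r**2 + r + 4)*(r + 5)*(r - 6);  r**3 + 6*r**2 + 9*r + 20 = (r**2 + r + 4)*(r + 5)
Cancel the common factors (r**2 + r + 4), (r + 5).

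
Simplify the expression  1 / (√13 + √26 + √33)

(-13*√66 + 3*√33 + 10*√26 + 23*√13)/658

Group as (√13 + √26) + √33; multiply by (√13 + √26) - √33, then rationalise the remaining surd.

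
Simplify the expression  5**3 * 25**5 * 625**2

5**21

5**3 = 5**3; 25**5 = 5**10; 625**2 = 5**8
Combine exponents: 5**21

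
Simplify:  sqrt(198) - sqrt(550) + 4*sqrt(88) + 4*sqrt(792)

sqrt(198) = 3*sqrt(22); sqrt(550) = 5*sqrt(22); 4*sqrt(88) = 8*sqrt(22); 4*sqrt(792) = 24*sqrt(22)
Combine: (3 - 5 + 8 + 24)·sqrt(22) = 30*sqrt(22)

30*sqrt(22)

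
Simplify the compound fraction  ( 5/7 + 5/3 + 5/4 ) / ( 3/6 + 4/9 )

Numerator: 5/7 + 5/3 + 5/4 = 305/84
Denominator: 3/6 + 4/9 = 17/18
Divide: (305/84) · (18/17) = 915/238

915/238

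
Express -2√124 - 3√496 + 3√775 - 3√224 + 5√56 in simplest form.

2√124 = 4*√31; 3√496 = 12*√31; 3√775 = 15*√31; 3√224 = 12*√14; 5√56 = 10*√14

-2*√14 - √31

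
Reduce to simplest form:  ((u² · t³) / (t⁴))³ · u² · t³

u⁸

Inside the bracket: u² · (t^-1)
Raise to the power 3: u⁶ · (t^-3)
Multiply by u² · t³: add exponents.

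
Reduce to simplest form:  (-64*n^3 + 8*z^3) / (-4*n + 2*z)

16*n^2 + 8*n*z + 4*z^2

Apply the difference-of-cubes factorisation and cancel (-4*n + 2*z).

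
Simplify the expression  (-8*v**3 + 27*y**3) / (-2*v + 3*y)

Apply the difference-of-cubes factorisation and cancel (-2*v + 3*y).

4*v**2 + 6*v*y + 9*y**2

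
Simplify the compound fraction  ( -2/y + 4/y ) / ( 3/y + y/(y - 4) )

(2*y - 8)/(y^2 + 3*y - 12)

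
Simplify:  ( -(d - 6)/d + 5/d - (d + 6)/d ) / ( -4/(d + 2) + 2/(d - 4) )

Numerator: -(d - 6)/d + 5/d - (d + 6)/d = (-2*d + 5)/d
Denominator: -4/(d + 2) + 2/(d - 4) = (-2*d + 20)/(d^2 - 2*d - 8)
Divide: ((-2*d + 5)/d) · ((d^2 - 2*d - 8)/(-2*d + 20)) = (2*d^3 - 9*d^2 - 6*d + 40)/(2*d^2 - 20*d)

(2*d^3 - 9*d^2 - 6*d + 40)/(2*d^2 - 20*d)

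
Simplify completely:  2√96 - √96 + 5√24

2√96 = 8*√6; √96 = 4*√6; 5√24 = 10*√6
Combine: (8 - 4 + 10)·√6 = 14*√6

14*√6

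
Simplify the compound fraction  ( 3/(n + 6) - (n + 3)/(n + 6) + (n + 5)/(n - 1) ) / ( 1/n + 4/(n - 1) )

(12*n^2 + 30*n)/(5*n^2 + 29*n - 6)

Numerator: 3/(n + 6) - (n + 3)/(n + 6) + (n + 5)/(n - 1) = (12*n + 30)/(n^2 + 5*n - 6)
Denominator: 1/n + 4/(n - 1) = (5*n - 1)/(n^2 - n)
Divide: ((12*n + 30)/(n^2 + 5*n - 6)) · ((n^2 - n)/(5*n - 1)) = (12*n^2 + 30*n)/(5*n^2 + 29*n - 6)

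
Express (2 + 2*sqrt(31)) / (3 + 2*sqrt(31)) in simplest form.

Multiply numerator and denominator by -2*sqrt(31) + 3.
Denominator becomes -115; numerator becomes -118 + 2*sqrt(31).

(-2*sqrt(31) + 118)/115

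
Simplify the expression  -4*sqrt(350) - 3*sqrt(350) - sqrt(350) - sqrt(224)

4*sqrt(350) = 20*sqrt(14); 3*sqrt(350) = 15*sqrt(14); sqrt(350) = 5*sqrt(14); sqrt(224) = 4*sqrt(14)
Combine: (-20 - 15 - 5 - 4)·sqrt(14) = -44*sqrt(14)

-44*sqrt(14)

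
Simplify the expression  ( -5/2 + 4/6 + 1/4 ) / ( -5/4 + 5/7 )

Numerator: -5/2 + 4/6 + 1/4 = -19/12
Denominator: -5/4 + 5/7 = -15/28
Divide: (-19/12) · (-28/15) = 133/45

133/45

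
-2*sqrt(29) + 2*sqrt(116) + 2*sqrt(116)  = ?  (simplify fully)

6*sqrt(29)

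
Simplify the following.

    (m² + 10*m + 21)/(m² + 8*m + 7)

Factor: m² + 10*m + 21 = (m + 7)·(m + 3);  m² + 8*m + 7 = (m + 7)·(m + 1)
Cancel the common factor (m + 7).

(m + 3)/(m + 1)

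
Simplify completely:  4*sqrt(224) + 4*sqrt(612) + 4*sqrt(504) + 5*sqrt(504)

4*sqrt(224) = 16*sqrt(14); 4*sqrt(612) = 24*sqrt(17); 4*sqrt(504) = 24*sqrt(14); 5*sqrt(504) = 30*sqrt(14)

24*sqrt(17) + 70*sqrt(14)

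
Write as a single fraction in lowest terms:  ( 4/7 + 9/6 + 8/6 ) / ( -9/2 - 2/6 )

-143/203

Numerator: 4/7 + 9/6 + 8/6 = 143/42
Denominator: -9/2 - 2/6 = -29/6
Divide: (143/42) · (-6/29) = -143/203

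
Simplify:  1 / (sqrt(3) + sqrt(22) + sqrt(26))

(-4*sqrt(429) - sqrt(26) + 7*sqrt(22) + 45*sqrt(3))/263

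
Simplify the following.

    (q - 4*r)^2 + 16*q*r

Expand the square and combine the 16*q*r term.

(q + 4*r)^2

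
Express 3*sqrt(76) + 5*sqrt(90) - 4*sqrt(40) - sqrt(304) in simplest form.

3*sqrt(76) = 6*sqrt(19); 5*sqrt(90) = 15*sqrt(10); 4*sqrt(40) = 8*sqrt(10); sqrt(304) = 4*sqrt(19)

2*sqrt(19) + 7*sqrt(10)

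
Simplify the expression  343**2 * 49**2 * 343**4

343**2 = 7**6; 49**2 = 7**4; 343**4 = 7**12
Combine exponents: 7**22

7**22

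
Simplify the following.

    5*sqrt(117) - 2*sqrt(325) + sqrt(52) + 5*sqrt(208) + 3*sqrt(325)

42*sqrt(13)

5*sqrt(117) = 15*sqrt(13); 2*sqrt(325) = 10*sqrt(13); sqrt(52) = 2*sqrt(13); 5*sqrt(208) = 20*sqrt(13); 3*sqrt(325) = 15*sqrt(13)
Combine: (15 - 10 + 2 + 20 + 15)·sqrt(13) = 42*sqrt(13)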